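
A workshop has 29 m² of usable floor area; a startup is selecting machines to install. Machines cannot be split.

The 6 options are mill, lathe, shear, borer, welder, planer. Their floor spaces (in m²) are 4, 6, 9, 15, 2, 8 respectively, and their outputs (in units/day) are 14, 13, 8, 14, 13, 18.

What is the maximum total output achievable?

66

Allowing fractional choices, the relaxed optimum would be about 66.4, but machines are indivisible.
mill + lathe + welder + planer: floor space 4 + 6 + 2 + 8 = 20 ≤ 29, output 14 + 13 + 13 + 18 = 58.
mill + borer + welder + planer: floor space 4 + 15 + 2 + 8 = 29 ≤ 29, output 14 + 14 + 13 + 18 = 59.
mill + lathe + shear + welder + planer: floor space 4 + 6 + 9 + 2 + 8 = 29 ≤ 29, output 14 + 13 + 8 + 13 + 18 = 66.
Best is mill, lathe, shear, welder, and planer with total output 66.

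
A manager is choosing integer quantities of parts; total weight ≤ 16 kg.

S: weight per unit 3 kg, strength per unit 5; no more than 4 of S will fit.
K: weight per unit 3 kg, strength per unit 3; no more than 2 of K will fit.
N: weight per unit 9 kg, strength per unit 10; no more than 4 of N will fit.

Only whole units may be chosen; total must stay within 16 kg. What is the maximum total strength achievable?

Take 4×S and 1×K: weight 15 ≤ 16, strength 4·5 + 1·3 = 23.
S has the best ratio (5/3) and is taken to its limit of 4; remaining capacity is filled optimally with the others.

23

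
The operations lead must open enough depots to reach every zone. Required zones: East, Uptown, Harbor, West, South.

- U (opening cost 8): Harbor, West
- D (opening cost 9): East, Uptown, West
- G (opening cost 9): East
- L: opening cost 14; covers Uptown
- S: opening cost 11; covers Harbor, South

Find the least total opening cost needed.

Choose D and S: together they cover East, Uptown, Harbor, West, South — every zone.
Total opening cost: 9 + 11 = 20.
No cover costs less than 20.

20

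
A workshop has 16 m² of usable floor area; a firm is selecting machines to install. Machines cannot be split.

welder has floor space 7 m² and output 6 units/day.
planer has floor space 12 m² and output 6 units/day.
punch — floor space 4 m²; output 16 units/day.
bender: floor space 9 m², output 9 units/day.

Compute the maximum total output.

25

punch + bender: floor space 4 + 9 = 13 ≤ 16, output 16 + 9 = 25.
planer + punch: floor space 12 + 4 = 16 ≤ 16, output 6 + 16 = 22.
welder + punch: floor space 7 + 4 = 11 ≤ 16, output 6 + 16 = 22.
Best is punch and bender with total output 25.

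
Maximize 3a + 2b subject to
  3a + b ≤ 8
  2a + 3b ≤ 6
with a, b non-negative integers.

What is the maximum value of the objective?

6

Relaxing integrality, the LP optimum is 8.29 at (a,b) = (2.57, 0.286), which is not an integer point.
(a,b)=(2,0) is feasible, giving 6.
(a,b)=(1,1) is feasible, giving 5.
(a,b)=(1,0) is feasible, giving 3.
The best lattice point is (2,0), giving 6.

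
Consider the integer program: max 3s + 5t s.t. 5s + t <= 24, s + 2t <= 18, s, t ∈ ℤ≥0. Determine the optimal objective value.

(s,t)=(2,8): 5·2+1·8=18≤24, 1·2+2·8=18≤18, objective 46.
(s,t)=(3,7): 5·3+1·7=22≤24, 1·3+2·7=17≤18, objective 44.
Maximum is 46 at (s,t)=(2,8).

46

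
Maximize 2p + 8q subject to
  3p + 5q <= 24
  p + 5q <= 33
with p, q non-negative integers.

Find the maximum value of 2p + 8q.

Relaxing integrality, the LP optimum is 38.40 at (p,q) = (0, 4.8), which is not an integer point.
(p,q)=(1,4): 3·1+5·4=23≤24, 1·1+5·4=21≤33, objective 34.
(p,q)=(0,4): 3·0+5·4=20≤24, 1·0+5·4=20≤33, objective 32.
The best lattice point is (1,4), giving 34.

34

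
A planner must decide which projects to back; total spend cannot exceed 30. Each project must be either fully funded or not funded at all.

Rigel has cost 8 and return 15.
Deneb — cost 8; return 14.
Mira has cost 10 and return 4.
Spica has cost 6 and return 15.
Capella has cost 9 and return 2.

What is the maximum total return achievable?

This is a 0-1 knapsack instance.
Rigel + Deneb + Spica: cost 8 + 8 + 6 = 22 ≤ 30, return 15 + 14 + 15 = 44.
Rigel + Mira + Spica: cost 8 + 10 + 6 = 24 ≤ 30, return 15 + 4 + 15 = 34.
Best is Rigel, Deneb, and Spica with total return 44.

44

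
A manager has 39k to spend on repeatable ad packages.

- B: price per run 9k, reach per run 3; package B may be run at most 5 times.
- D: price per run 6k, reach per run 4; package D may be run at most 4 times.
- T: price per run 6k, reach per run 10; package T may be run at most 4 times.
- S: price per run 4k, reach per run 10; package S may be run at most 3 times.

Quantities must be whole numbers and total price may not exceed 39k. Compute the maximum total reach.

4×T and 3×S: price 36 ≤ 39, reach 4·10 + 3·10 = 70.
1×D, 3×T, and 3×S: price 36 ≤ 39, reach 1·4 + 3·10 + 3·10 = 64.
Best is 70.

70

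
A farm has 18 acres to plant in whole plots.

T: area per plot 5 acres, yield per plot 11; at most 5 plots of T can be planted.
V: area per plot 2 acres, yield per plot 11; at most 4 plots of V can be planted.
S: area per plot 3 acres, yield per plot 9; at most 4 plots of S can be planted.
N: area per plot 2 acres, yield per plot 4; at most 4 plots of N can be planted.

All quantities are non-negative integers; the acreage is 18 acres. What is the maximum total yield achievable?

V has the best ratio (11/2); taking only V gives at most 4×11 = 44 (stopped by the supply cap of 4).
Mixing does better — 4×V and 3×S: area 17 ≤ 18, yield 4·11 + 3·9 = 71.

71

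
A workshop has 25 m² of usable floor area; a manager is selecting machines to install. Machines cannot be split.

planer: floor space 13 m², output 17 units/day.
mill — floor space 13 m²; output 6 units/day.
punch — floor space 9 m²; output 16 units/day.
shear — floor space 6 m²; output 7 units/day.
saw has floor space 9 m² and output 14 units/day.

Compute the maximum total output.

Take punch, shear, and saw: floor space 9 + 6 + 9 = 24 ≤ 25, output 16 + 7 + 14 = 37.
No other feasible combination does better.

37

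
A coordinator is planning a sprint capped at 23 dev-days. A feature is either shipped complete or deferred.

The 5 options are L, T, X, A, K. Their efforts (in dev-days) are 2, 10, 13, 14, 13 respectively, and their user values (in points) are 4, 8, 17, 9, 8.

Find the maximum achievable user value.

25

T + X: effort 10 + 13 = 23 ≤ 23, user value 8 + 17 = 25.
L + X: effort 2 + 13 = 15 ≤ 23, user value 4 + 17 = 21.
X: effort 13 ≤ 23, user value 17.
Best is T and X with total user value 25.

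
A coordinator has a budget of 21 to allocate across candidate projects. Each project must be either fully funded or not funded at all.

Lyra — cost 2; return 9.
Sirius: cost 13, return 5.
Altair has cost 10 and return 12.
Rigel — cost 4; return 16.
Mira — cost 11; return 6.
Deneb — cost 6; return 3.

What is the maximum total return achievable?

Lyra + Rigel + Mira: cost 2 + 4 + 11 = 17 ≤ 21, return 9 + 16 + 6 = 31.
Altair + Rigel + Deneb: cost 10 + 4 + 6 = 20 ≤ 21, return 12 + 16 + 3 = 31.
Lyra + Altair + Rigel: cost 2 + 10 + 4 = 16 ≤ 21, return 9 + 12 + 16 = 37.
Best is Lyra, Altair, and Rigel with total return 37.

37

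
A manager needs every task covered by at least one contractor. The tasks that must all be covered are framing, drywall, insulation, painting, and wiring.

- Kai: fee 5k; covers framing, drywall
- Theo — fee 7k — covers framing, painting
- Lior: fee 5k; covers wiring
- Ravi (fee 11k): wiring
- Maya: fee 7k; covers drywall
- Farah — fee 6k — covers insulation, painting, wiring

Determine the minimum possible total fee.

11

This is an integer covering problem.
Choose Kai and Farah: together they cover framing, drywall, insulation, painting, wiring — every task.
Total fee: 5 + 6 = 11.
No cover costs less than 11.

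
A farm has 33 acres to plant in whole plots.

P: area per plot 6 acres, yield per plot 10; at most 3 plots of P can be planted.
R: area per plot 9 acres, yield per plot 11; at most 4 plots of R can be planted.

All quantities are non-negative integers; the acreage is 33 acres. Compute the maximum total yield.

This is a bounded integer knapsack.
P has the best ratio (10/6); taking only P gives at most 3×10 = 30 (stopped by the supply cap of 3).
Mixing does better — 1×P and 3×R: area 33 ≤ 33, yield 1·10 + 3·11 = 43.

43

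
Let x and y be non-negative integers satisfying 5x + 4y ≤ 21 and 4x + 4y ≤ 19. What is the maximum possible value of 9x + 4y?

(x,y)=(4,0): 5·4+4·0=20≤21, 4·4+4·0=16≤19, objective 36.
(x,y)=(3,1): 5·3+4·1=19≤21, 4·3+4·1=16≤19, objective 31.
(x,y)=(3,0): 5·3+4·0=15≤21, 4·3+4·0=12≤19, objective 27.
No feasible integer point exceeds 36.

36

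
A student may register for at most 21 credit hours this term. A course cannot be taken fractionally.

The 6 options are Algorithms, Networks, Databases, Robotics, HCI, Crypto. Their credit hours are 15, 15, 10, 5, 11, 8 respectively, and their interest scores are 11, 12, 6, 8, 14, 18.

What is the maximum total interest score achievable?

This is an integer program with binary decision variables.
Allowing fractional choices, the relaxed optimum would be about 36.2, but courses are indivisible.
Robotics + Crypto: credit hours 5 + 8 = 13 ≤ 21, interest score 8 + 18 = 26.
Databases + Crypto: credit hours 10 + 8 = 18 ≤ 21, interest score 6 + 18 = 24.
HCI + Crypto: credit hours 11 + 8 = 19 ≤ 21, interest score 14 + 18 = 32.
Best is HCI and Crypto with total interest score 32.

32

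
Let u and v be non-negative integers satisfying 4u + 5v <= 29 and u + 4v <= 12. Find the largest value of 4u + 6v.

The continuous relaxation peaks at (5.09, 1.73) with value 30.73; rounding to a feasible lattice point costs some objective.
(u,v)=(6,1): 4·6+5·1=29≤29, 1·6+4·1=10≤12, objective 30.
(u,v)=(7,0): 4·7+5·0=28≤29, 1·7+4·0=7≤12, objective 28.
The best lattice point is (6,1), giving 30.

30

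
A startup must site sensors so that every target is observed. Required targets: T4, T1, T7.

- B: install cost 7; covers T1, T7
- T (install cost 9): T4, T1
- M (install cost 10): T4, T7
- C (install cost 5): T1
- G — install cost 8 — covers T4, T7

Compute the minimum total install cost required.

13

The greedy cost-per-new-target heuristic would pick B and G for 15, but a cheaper cover exists.
Choose C and G: together they cover T4, T1, T7 — every target.
Total install cost: 5 + 8 = 13.
No cover costs less than 13.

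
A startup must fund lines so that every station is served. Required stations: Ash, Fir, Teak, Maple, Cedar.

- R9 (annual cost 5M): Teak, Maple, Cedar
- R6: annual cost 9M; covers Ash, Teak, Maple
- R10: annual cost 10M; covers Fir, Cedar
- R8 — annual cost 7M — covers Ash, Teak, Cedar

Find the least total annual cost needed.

This is a weighted set-cover instance.
The greedy cost-per-new-station heuristic would pick R9, R8, and R10 for 22, but a cheaper cover exists.
Choose R6 and R10: together they cover Ash, Fir, Teak, Maple, Cedar — every station.
Total annual cost: 9 + 10 = 19.
No cover costs less than 19.

19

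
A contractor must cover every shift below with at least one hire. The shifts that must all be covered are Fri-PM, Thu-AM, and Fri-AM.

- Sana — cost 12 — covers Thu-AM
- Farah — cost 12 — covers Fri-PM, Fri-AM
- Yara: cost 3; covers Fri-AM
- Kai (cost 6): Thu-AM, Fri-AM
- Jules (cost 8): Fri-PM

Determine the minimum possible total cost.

14

Choose Kai and Jules: together they cover Fri-PM, Thu-AM, Fri-AM — every shift.
Total cost: 6 + 8 = 14.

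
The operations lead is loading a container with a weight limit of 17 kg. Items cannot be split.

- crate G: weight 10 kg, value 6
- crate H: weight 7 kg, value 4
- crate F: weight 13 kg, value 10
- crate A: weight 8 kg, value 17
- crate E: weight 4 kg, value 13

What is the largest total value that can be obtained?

30

This is an integer program with binary decision variables.
Take crate A and crate E: weight 8 + 4 = 12 ≤ 17, value 17 + 13 = 30.
No other feasible combination does better.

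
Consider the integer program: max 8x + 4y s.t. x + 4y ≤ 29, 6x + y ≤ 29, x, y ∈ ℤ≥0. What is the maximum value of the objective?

The continuous relaxation peaks at (3.78, 6.3) with value 55.48; rounding to a feasible lattice point costs some objective.
(x,y)=(4,5): 1·4+4·5=24≤29, 6·4+1·5=29≤29, objective 52.
(x,y)=(4,4): 1·4+4·4=20≤29, 6·4+1·4=28≤29, objective 48.
(x,y)=(3,6): 1·3+4·6=27≤29, 6·3+1·6=24≤29, objective 48.
Maximum is 52 at (x,y)=(4,5).

52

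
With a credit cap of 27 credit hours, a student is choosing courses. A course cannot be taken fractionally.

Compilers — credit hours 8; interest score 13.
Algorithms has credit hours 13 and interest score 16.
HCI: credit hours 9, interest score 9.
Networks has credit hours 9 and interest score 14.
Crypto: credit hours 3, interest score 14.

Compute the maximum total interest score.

This is a 0-1 knapsack instance.
Take Algorithms, Networks, and Crypto: credit hours 13 + 9 + 3 = 25 ≤ 27, interest score 16 + 14 + 14 = 44.
No other feasible combination does better.

44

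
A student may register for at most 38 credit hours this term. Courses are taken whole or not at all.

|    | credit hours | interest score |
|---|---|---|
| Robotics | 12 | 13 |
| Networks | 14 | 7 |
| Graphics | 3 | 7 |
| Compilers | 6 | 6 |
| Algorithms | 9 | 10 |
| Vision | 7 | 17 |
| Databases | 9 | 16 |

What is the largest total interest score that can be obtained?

Take Robotics, Graphics, Compilers, Vision, and Databases: credit hours 12 + 3 + 6 + 7 + 9 = 37 ≤ 38, interest score 13 + 7 + 6 + 17 + 16 = 59.
No other feasible combination does better.

59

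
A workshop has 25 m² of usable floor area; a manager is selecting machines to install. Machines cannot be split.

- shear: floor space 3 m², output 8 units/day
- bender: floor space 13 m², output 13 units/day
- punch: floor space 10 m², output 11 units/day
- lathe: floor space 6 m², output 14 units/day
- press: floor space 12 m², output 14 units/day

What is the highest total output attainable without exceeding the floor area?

36

Allowing fractional choices, the relaxed optimum would be about 40.4, but machines are indivisible.
shear + bender + lathe: floor space 3 + 13 + 6 = 22 ≤ 25, output 8 + 13 + 14 = 35.
shear + lathe + press: floor space 3 + 6 + 12 = 21 ≤ 25, output 8 + 14 + 14 = 36.
Best is shear, lathe, and press with total output 36.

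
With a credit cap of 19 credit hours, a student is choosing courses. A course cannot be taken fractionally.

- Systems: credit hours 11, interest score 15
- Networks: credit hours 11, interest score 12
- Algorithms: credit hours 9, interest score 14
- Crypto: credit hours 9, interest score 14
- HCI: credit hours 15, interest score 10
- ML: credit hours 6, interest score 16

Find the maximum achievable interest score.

31

Crypto + ML: credit hours 9 + 6 = 15 ≤ 19, interest score 14 + 16 = 30.
Algorithms + ML: credit hours 9 + 6 = 15 ≤ 19, interest score 14 + 16 = 30.
Systems + ML: credit hours 11 + 6 = 17 ≤ 19, interest score 15 + 16 = 31.
Best is Systems and ML with total interest score 31.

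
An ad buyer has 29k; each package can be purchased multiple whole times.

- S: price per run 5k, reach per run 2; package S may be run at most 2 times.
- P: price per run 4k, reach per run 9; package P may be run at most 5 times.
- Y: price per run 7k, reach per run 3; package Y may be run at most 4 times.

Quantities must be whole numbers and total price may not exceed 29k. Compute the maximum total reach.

48

Take 5×P and 1×Y: price 27 ≤ 29, reach 5·9 + 1·3 = 48.
P has the best ratio (9/4) and is taken to its limit of 5; remaining capacity is filled optimally with the others.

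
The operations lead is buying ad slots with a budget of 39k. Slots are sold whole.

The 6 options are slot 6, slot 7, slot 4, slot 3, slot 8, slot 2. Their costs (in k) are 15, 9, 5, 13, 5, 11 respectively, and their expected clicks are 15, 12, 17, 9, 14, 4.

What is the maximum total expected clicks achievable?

Allowing fractional choices, the relaxed optimum would be about 61.5, but ad slots are indivisible.
slot 6 + slot 7 + slot 4 + slot 8: cost 15 + 9 + 5 + 5 = 34 ≤ 39, expected clicks 15 + 12 + 17 + 14 = 58.
slot 6 + slot 4 + slot 3 + slot 8: cost 15 + 5 + 13 + 5 = 38 ≤ 39, expected clicks 15 + 17 + 9 + 14 = 55.
Best is slot 6, slot 7, slot 4, and slot 8 with total expected clicks 58.

58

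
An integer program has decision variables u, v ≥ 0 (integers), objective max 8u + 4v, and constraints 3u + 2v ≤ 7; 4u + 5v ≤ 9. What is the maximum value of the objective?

16

The continuous relaxation peaks at (2.25, 0) with value 18.00; rounding to a feasible lattice point costs some objective.
(u,v)=(2,0) is feasible, giving 16.
(u,v)=(1,1) is feasible, giving 12.
(u,v)=(1,0) is feasible, giving 8.
No feasible integer point exceeds 16.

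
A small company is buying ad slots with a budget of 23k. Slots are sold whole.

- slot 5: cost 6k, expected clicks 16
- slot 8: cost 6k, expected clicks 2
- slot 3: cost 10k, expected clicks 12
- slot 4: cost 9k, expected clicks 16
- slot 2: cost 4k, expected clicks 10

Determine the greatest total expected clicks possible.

Allowing fractional choices, the relaxed optimum would be about 46.8, but ad slots are indivisible.
slot 5 + slot 4 + slot 2: cost 6 + 9 + 4 = 19 ≤ 23, expected clicks 16 + 16 + 10 = 42.
slot 5 + slot 3 + slot 2: cost 6 + 10 + 4 = 20 ≤ 23, expected clicks 16 + 12 + 10 = 38.
slot 3 + slot 4 + slot 2: cost 10 + 9 + 4 = 23 ≤ 23, expected clicks 12 + 16 + 10 = 38.
Best is slot 5, slot 4, and slot 2 with total expected clicks 42.

42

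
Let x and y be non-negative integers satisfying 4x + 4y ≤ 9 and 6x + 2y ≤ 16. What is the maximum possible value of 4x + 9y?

18

(x,y)=(0,2): 4·0+4·2=8≤9, 6·0+2·2=4≤16, objective 18.
(x,y)=(1,1): 4·1+4·1=8≤9, 6·1+2·1=8≤16, objective 13.
(x,y)=(0,1): 4·0+4·1=4≤9, 6·0+2·1=2≤16, objective 9.
Maximum is 18 at (x,y)=(0,2).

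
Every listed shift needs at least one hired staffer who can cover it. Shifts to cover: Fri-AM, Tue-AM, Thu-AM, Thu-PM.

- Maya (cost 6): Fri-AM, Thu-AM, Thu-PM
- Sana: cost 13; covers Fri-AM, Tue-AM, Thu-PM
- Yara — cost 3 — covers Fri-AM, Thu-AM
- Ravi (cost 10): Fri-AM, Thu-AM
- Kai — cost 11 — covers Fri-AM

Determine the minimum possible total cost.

16

This is a weighted set-cover instance.
The greedy cost-per-new-shift heuristic would pick Yara, Maya, and Sana for 22, but a cheaper cover exists.
Choose Sana and Yara: together they cover Fri-AM, Tue-AM, Thu-AM, Thu-PM — every shift.
Total cost: 13 + 3 = 16.
No cover costs less than 16.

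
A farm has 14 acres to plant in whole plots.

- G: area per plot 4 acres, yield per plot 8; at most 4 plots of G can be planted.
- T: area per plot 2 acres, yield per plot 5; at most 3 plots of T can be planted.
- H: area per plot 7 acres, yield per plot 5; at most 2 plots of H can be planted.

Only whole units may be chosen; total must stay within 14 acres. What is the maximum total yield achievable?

31

T has the best ratio (5/2); taking only T gives at most 3×5 = 15 (stopped by the supply cap of 3).
Mixing does better — 2×G and 3×T: area 14 ≤ 14, yield 2·8 + 3·5 = 31.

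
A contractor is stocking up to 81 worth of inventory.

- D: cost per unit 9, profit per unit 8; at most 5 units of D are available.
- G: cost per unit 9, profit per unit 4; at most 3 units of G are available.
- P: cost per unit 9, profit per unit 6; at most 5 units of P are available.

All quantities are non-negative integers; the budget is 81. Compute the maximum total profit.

64

4×D and 5×P: cost 81 ≤ 81, profit 4·8 + 5·6 = 62.
5×D and 4×P: cost 81 ≤ 81, profit 5·8 + 4·6 = 64.
Best is 64.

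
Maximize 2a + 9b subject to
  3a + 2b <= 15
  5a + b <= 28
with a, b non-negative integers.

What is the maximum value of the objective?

63

Relaxing integrality, the LP optimum is 67.50 at (a,b) = (0, 7.5), which is not an integer point.
(a,b)=(0,7): 3·0+2·7=14≤15, 5·0+1·7=7≤28, objective 63.
(a,b)=(1,6): 3·1+2·6=15≤15, 5·1+1·6=11≤28, objective 56.
The best lattice point is (0,7), giving 63.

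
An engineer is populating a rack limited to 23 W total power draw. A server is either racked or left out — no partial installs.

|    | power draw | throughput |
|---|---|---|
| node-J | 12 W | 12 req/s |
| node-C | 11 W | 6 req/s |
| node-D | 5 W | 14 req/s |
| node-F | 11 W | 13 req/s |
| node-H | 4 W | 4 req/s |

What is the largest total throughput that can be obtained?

31

Treat it as a binary knapsack problem.
Allowing fractional choices, the relaxed optimum would be about 34.0, but servers are indivisible.
node-D + node-F + node-H: power draw 5 + 11 + 4 = 20 ≤ 23, throughput 14 + 13 + 4 = 31.
node-J + node-D + node-H: power draw 12 + 5 + 4 = 21 ≤ 23, throughput 12 + 14 + 4 = 30.
node-D + node-F: power draw 5 + 11 = 16 ≤ 23, throughput 14 + 13 = 27.
Best is node-D, node-F, and node-H with total throughput 31.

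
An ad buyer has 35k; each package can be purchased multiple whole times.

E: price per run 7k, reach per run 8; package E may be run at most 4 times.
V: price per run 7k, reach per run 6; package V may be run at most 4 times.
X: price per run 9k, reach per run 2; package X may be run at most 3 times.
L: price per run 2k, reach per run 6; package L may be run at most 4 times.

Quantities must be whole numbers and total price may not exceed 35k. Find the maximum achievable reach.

Take 4×E and 3×L: price 34 ≤ 35, reach 4·8 + 3·6 = 50.
No other integer combination yields more.

50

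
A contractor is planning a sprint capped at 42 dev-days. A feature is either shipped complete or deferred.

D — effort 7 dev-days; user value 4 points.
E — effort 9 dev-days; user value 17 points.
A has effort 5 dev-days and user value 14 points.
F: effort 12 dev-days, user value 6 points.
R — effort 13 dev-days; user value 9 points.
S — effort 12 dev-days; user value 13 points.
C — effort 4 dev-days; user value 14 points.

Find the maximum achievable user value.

64

This is a 0-1 knapsack instance.
Allowing fractional choices, the relaxed optimum would be about 66.3, but features are indivisible.
D + E + A + S + C: effort 7 + 9 + 5 + 12 + 4 = 37 ≤ 42, user value 4 + 17 + 14 + 13 + 14 = 62.
E + A + S + C: effort 9 + 5 + 12 + 4 = 30 ≤ 42, user value 17 + 14 + 13 + 14 = 58.
E + A + F + S + C: effort 9 + 5 + 12 + 12 + 4 = 42 ≤ 42, user value 17 + 14 + 6 + 13 + 14 = 64.
Best is E, A, F, S, and C with total user value 64.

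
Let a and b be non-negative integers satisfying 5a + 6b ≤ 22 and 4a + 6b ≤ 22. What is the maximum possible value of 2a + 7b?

21

Relaxing integrality, the LP optimum is 25.67 at (a,b) = (0, 3.67), which is not an integer point.
(a,b)=(0,3): 5·0+6·3=18≤22, 4·0+6·3=18≤22, objective 21.
(a,b)=(1,2): 5·1+6·2=17≤22, 4·1+6·2=16≤22, objective 16.
(a,b)=(0,2): 5·0+6·2=12≤22, 4·0+6·2=12≤22, objective 14.
No feasible integer point exceeds 21.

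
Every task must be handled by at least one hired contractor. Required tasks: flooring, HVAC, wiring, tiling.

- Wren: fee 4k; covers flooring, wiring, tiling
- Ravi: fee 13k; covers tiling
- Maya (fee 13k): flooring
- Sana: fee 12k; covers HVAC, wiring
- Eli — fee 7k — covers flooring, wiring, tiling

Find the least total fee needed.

16

Choose Wren and Sana: together they cover flooring, HVAC, wiring, tiling — every task.
Total fee: 4 + 12 = 16.
No cover costs less than 16.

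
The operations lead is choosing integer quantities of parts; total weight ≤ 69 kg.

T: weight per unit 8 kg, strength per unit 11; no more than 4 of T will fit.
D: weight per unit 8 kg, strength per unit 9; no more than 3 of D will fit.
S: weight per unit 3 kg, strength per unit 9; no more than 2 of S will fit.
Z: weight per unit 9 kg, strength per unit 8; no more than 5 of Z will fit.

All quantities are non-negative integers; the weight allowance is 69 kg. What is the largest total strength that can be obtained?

This is a bounded integer knapsack.
4×T, 2×D, 2×S, and 1×Z: weight 63 ≤ 69, strength 4·11 + 2·9 + 2·9 + 1·8 = 88.
4×T, 3×D, and 2×S: weight 62 ≤ 69, strength 4·11 + 3·9 + 2·9 = 89.
Best is 89.

89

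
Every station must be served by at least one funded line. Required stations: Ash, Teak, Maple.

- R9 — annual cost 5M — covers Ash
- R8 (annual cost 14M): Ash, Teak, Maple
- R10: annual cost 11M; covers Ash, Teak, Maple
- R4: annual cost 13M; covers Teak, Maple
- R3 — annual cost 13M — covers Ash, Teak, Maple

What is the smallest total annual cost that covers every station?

11

This is an integer covering problem.
R10 alone covers Ash, Teak, Maple — every station.
Total annual cost: 11.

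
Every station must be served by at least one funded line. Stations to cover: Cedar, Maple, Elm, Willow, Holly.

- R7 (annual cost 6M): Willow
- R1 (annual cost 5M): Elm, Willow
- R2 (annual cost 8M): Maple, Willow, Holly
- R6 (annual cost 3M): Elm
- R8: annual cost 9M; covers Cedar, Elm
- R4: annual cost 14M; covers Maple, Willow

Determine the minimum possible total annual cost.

The greedy cost-per-new-station heuristic would pick R1, R2, and R8 for 22, but a cheaper cover exists.
Choose R2 and R8: together they cover Cedar, Maple, Elm, Willow, Holly — every station.
Total annual cost: 8 + 9 = 17.
No cover costs less than 17.

17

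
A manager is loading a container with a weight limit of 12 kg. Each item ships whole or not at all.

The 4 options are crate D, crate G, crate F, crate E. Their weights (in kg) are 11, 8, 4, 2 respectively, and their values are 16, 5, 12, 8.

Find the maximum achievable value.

Allowing fractional choices, the relaxed optimum would be about 28.7, but items are indivisible.
crate G + crate F: weight 8 + 4 = 12 ≤ 12, value 5 + 12 = 17.
crate F + crate E: weight 4 + 2 = 6 ≤ 12, value 12 + 8 = 20.
Best is crate F and crate E with total value 20.

20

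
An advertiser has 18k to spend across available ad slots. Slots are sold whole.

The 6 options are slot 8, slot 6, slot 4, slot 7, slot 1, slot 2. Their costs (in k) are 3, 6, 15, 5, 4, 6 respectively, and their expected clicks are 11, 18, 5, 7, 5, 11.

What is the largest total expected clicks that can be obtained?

This is a 0-1 knapsack instance.
slot 8 + slot 6 + slot 7 + slot 1: cost 3 + 6 + 5 + 4 = 18 ≤ 18, expected clicks 11 + 18 + 7 + 5 = 41.
slot 8 + slot 6 + slot 2: cost 3 + 6 + 6 = 15 ≤ 18, expected clicks 11 + 18 + 11 = 40.
slot 8 + slot 6 + slot 7: cost 3 + 6 + 5 = 14 ≤ 18, expected clicks 11 + 18 + 7 = 36.
Best is slot 8, slot 6, slot 7, and slot 1 with total expected clicks 41.

41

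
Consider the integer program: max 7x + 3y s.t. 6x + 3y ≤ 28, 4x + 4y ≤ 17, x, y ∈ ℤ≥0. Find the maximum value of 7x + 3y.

28

Relaxing integrality, the LP optimum is 29.75 at (x,y) = (4.25, 0), which is not an integer point.
(x,y)=(4,0): 6·4+3·0=24≤28, 4·4+4·0=16≤17, objective 28.
(x,y)=(3,1): 6·3+3·1=21≤28, 4·3+4·1=16≤17, objective 24.
(x,y)=(3,0): 6·3+3·0=18≤28, 4·3+4·0=12≤17, objective 21.
No feasible integer point exceeds 28.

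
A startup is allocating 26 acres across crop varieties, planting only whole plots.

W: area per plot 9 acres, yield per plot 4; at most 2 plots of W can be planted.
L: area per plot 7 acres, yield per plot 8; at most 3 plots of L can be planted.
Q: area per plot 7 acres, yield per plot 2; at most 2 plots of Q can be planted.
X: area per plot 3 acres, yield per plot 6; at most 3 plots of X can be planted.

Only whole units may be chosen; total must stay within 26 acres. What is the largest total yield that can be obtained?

This is a bounded integer knapsack.
3×L and 1×X: area 24 ≤ 26, yield 3·8 + 1·6 = 30.
2×L and 3×X: area 23 ≤ 26, yield 2·8 + 3·6 = 34.
Best is 34.

34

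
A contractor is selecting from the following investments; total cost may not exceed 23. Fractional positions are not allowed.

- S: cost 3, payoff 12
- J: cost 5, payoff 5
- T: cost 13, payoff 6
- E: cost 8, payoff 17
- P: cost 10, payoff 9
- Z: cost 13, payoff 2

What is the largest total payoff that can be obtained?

38

S + E + P: cost 3 + 8 + 10 = 21 ≤ 23, payoff 12 + 17 + 9 = 38.
S + J + E: cost 3 + 5 + 8 = 16 ≤ 23, payoff 12 + 5 + 17 = 34.
Best is S, E, and P with total payoff 38.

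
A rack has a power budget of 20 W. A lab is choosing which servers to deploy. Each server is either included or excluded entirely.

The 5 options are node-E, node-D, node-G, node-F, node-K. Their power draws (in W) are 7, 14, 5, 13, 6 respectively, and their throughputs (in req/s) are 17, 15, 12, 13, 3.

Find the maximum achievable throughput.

Take node-E, node-G, and node-K: power draw 7 + 5 + 6 = 18 ≤ 20, throughput 17 + 12 + 3 = 32.
No other feasible combination does better.

32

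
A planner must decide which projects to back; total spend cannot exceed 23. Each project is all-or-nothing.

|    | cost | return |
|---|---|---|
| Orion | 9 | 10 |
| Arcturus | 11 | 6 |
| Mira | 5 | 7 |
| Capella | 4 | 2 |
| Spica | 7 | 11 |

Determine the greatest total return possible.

28

Take Orion, Mira, and Spica: cost 9 + 5 + 7 = 21 ≤ 23, return 10 + 7 + 11 = 28.
No other feasible combination does better.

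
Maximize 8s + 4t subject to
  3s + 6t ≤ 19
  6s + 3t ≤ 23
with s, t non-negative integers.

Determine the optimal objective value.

(s,t)=(3,1): 3·3+6·1=15≤19, 6·3+3·1=21≤23, objective 28.
(s,t)=(3,0): 3·3+6·0=9≤19, 6·3+3·0=18≤23, objective 24.
(s,t)=(2,2): 3·2+6·2=18≤19, 6·2+3·2=18≤23, objective 24.
No feasible integer point exceeds 28.

28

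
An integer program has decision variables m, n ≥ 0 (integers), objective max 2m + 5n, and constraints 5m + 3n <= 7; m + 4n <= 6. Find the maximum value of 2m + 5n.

The continuous relaxation peaks at (0.588, 1.35) with value 7.94; rounding to a feasible lattice point costs some objective.
(m,n)=(0,1): 5·0+3·1=3≤7, 1·0+4·1=4≤6, objective 5.
(m,n)=(1,0): 5·1+3·0=5≤7, 1·1+4·0=1≤6, objective 2.
(m,n)=(0,0): 5·0+3·0=0≤7, 1·0+4·0=0≤6, objective 0.
The best lattice point is (0,1), giving 5.

5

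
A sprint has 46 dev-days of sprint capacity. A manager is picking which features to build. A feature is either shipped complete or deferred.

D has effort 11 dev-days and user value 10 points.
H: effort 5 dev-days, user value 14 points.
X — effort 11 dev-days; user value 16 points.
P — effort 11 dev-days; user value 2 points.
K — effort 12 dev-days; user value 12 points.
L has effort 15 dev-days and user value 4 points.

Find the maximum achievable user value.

H + X + K + L: effort 5 + 11 + 12 + 15 = 43 ≤ 46, user value 14 + 16 + 12 + 4 = 46.
H + X + P + K: effort 5 + 11 + 11 + 12 = 39 ≤ 46, user value 14 + 16 + 2 + 12 = 44.
D + H + X + K: effort 11 + 5 + 11 + 12 = 39 ≤ 46, user value 10 + 14 + 16 + 12 = 52.
Best is D, H, X, and K with total user value 52.

52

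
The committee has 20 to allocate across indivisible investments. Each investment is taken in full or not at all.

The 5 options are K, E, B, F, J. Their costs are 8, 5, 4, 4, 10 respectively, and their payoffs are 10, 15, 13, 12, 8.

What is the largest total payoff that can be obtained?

40

This is an integer program with binary decision variables.
K + E + B: cost 8 + 5 + 4 = 17 ≤ 20, payoff 10 + 15 + 13 = 38.
E + B + F: cost 5 + 4 + 4 = 13 ≤ 20, payoff 15 + 13 + 12 = 40.
K + E + F: cost 8 + 5 + 4 = 17 ≤ 20, payoff 10 + 15 + 12 = 37.
Best is E, B, and F with total payoff 40.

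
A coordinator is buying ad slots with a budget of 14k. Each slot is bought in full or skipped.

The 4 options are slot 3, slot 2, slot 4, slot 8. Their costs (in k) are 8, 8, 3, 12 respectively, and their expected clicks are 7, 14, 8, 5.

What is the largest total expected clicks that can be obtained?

Allowing fractional choices, the relaxed optimum would be about 24.6, but ad slots are indivisible.
slot 3 + slot 4: cost 8 + 3 = 11 ≤ 14, expected clicks 7 + 8 = 15.
slot 2 + slot 4: cost 8 + 3 = 11 ≤ 14, expected clicks 14 + 8 = 22.
Best is slot 2 and slot 4 with total expected clicks 22.

22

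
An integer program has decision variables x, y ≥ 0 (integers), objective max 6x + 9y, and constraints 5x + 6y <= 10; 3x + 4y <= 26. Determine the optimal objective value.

(x,y)=(2,0): 5·2+6·0=10≤10, 3·2+4·0=6≤26, objective 12.
(x,y)=(0,1): 5·0+6·1=6≤10, 3·0+4·1=4≤26, objective 9.
(x,y)=(1,0): 5·1+6·0=5≤10, 3·1+4·0=3≤26, objective 6.
No feasible integer point exceeds 12.

12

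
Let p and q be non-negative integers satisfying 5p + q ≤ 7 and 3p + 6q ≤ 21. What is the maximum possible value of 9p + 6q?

21

The continuous relaxation peaks at (0.778, 3.11) with value 25.67; rounding to a feasible lattice point costs some objective.
(p,q)=(1,2): 5·1+1·2=7≤7, 3·1+6·2=15≤21, objective 21.
(p,q)=(0,3): 5·0+1·3=3≤7, 3·0+6·3=18≤21, objective 18.
(p,q)=(1,1): 5·1+1·1=6≤7, 3·1+6·1=9≤21, objective 15.
Maximum is 21 at (p,q)=(1,2).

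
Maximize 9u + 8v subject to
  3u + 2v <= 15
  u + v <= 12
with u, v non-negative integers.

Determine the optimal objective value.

(u,v)=(1,6) is feasible, giving 57.
(u,v)=(0,7) is feasible, giving 56.
(u,v)=(1,5) is feasible, giving 49.
(u,v)=(0,6) is feasible, giving 48.
The best lattice point is (1,6), giving 57.

57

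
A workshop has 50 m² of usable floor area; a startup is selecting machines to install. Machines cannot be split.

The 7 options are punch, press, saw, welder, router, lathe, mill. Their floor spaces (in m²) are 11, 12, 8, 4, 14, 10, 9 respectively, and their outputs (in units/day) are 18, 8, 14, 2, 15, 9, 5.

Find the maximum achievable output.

Allowing fractional choices, the relaxed optimum would be about 60.7, but machines are indivisible.
punch + saw + welder + router + lathe: floor space 11 + 8 + 4 + 14 + 10 = 47 ≤ 50, output 18 + 14 + 2 + 15 + 9 = 58.
punch + press + saw + welder + router: floor space 11 + 12 + 8 + 4 + 14 = 49 ≤ 50, output 18 + 8 + 14 + 2 + 15 = 57.
Best is punch, saw, welder, router, and lathe with total output 58.

58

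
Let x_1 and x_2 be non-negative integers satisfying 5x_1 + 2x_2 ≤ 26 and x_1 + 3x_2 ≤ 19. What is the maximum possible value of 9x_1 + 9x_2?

72

Relaxing integrality, the LP optimum is 75.46 at (x_1,x_2) = (3.08, 5.31), which is not an integer point.
(x_1,x_2)=(3,5): 5·3+2·5=25≤26, 1·3+3·5=18≤19, objective 72.
(x_1,x_2)=(2,5): 5·2+2·5=20≤26, 1·2+3·5=17≤19, objective 63.
(x_1,x_2)=(3,4): 5·3+2·4=23≤26, 1·3+3·4=15≤19, objective 63.
The best lattice point is (3,5), giving 72.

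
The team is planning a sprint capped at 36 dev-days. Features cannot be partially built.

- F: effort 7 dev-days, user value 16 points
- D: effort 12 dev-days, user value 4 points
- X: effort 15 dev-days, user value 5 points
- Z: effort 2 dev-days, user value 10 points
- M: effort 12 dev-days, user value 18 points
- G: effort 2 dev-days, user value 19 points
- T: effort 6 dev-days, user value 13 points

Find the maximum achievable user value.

76

Take F, Z, M, G, and T: effort 7 + 2 + 12 + 2 + 6 = 29 ≤ 36, user value 16 + 10 + 18 + 19 + 13 = 76.
No other feasible combination does better.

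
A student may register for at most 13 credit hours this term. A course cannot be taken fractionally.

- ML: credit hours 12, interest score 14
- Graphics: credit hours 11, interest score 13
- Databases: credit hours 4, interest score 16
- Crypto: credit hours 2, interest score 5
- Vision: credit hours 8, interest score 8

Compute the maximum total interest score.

24

This is an integer program with binary decision variables.
Allowing fractional choices, the relaxed optimum would be about 29.3, but courses are indivisible.
Databases + Crypto: credit hours 4 + 2 = 6 ≤ 13, interest score 16 + 5 = 21.
Databases + Vision: credit hours 4 + 8 = 12 ≤ 13, interest score 16 + 8 = 24.
Best is Databases and Vision with total interest score 24.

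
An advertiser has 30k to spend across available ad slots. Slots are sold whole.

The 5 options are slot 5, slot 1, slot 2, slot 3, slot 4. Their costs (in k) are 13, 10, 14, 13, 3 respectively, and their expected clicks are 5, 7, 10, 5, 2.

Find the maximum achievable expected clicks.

Allowing fractional choices, the relaxed optimum would be about 20.2, but ad slots are indivisible.
slot 1 + slot 2: cost 10 + 14 = 24 ≤ 30, expected clicks 7 + 10 = 17.
slot 5 + slot 2 + slot 4: cost 13 + 14 + 3 = 30 ≤ 30, expected clicks 5 + 10 + 2 = 17.
slot 1 + slot 2 + slot 4: cost 10 + 14 + 3 = 27 ≤ 30, expected clicks 7 + 10 + 2 = 19.
Best is slot 1, slot 2, and slot 4 with total expected clicks 19.

19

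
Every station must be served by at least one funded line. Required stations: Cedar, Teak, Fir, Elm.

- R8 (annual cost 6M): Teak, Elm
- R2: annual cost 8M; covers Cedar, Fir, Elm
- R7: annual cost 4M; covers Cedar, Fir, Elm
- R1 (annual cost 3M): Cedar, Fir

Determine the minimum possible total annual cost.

9

Choose R8 and R1: together they cover Cedar, Teak, Fir, Elm — every station.
Total annual cost: 6 + 3 = 9.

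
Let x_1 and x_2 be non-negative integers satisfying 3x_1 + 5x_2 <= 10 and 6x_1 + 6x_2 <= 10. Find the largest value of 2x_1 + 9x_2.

9

The continuous relaxation peaks at (0, 1.67) with value 15.00; rounding to a feasible lattice point costs some objective.
(x_1,x_2)=(0,1): 3·0+5·1=5≤10, 6·0+6·1=6≤10, objective 9.
(x_1,x_2)=(1,0): 3·1+5·0=3≤10, 6·1+6·0=6≤10, objective 2.
(x_1,x_2)=(0,0): 3·0+5·0=0≤10, 6·0+6·0=0≤10, objective 0.
Maximum is 9 at (x_1,x_2)=(0,1).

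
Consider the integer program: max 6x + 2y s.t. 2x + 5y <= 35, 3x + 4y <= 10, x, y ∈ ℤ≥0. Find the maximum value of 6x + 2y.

18

Relaxing integrality, the LP optimum is 20.00 at (x,y) = (3.33, 0), which is not an integer point.
(x,y)=(3,0): 2·3+5·0=6≤35, 3·3+4·0=9≤10, objective 18.
(x,y)=(2,1): 2·2+5·1=9≤35, 3·2+4·1=10≤10, objective 14.
(x,y)=(2,0): 2·2+5·0=4≤35, 3·2+4·0=6≤10, objective 12.
No feasible integer point exceeds 18.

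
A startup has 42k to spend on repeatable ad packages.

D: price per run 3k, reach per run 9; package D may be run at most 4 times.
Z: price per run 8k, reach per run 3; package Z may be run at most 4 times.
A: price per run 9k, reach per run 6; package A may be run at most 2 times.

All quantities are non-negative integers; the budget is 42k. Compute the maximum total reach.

51

D has the best ratio (9/3); taking only D gives at most 4×9 = 36 (stopped by the supply cap of 4).
Mixing does better — 4×D, 1×Z, and 2×A: price 38 ≤ 42, reach 4·9 + 1·3 + 2·6 = 51.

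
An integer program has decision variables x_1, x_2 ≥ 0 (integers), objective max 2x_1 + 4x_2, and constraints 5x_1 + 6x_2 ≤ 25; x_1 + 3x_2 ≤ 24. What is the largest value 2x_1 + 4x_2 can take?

16

(x_1,x_2)=(0,4): 5·0+6·4=24≤25, 1·0+3·4=12≤24, objective 16.
(x_1,x_2)=(1,3): 5·1+6·3=23≤25, 1·1+3·3=10≤24, objective 14.
(x_1,x_2)=(0,3): 5·0+6·3=18≤25, 1·0+3·3=9≤24, objective 12.
Maximum is 16 at (x_1,x_2)=(0,4).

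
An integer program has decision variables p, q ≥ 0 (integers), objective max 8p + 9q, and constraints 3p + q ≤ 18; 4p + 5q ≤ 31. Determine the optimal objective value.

59

Relaxing integrality, the LP optimum is 60.09 at (p,q) = (5.36, 1.91), which is not an integer point.
(p,q)=(4,3): 3·4+1·3=15≤18, 4·4+5·3=31≤31, objective 59.
(p,q)=(5,2): 3·5+1·2=17≤18, 4·5+5·2=30≤31, objective 58.
(p,q)=(3,3): 3·3+1·3=12≤18, 4·3+5·3=27≤31, objective 51.
Maximum is 59 at (p,q)=(4,3).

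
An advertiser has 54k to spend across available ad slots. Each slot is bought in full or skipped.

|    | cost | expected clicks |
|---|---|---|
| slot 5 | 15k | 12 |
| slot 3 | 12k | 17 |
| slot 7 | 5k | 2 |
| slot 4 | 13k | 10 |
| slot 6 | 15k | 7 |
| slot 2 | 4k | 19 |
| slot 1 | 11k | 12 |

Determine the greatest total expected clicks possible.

Treat it as a binary knapsack problem.
Allowing fractional choices, the relaxed optimum would be about 69.2, but ad slots are indivisible.
slot 5 + slot 3 + slot 7 + slot 2 + slot 1: cost 15 + 12 + 5 + 4 + 11 = 47 ≤ 54, expected clicks 12 + 17 + 2 + 19 + 12 = 62.
slot 3 + slot 7 + slot 4 + slot 2 + slot 1: cost 12 + 5 + 13 + 4 + 11 = 45 ≤ 54, expected clicks 17 + 2 + 10 + 19 + 12 = 60.
slot 5 + slot 3 + slot 2 + slot 1: cost 15 + 12 + 4 + 11 = 42 ≤ 54, expected clicks 12 + 17 + 19 + 12 = 60.
Best is slot 5, slot 3, slot 7, slot 2, and slot 1 with total expected clicks 62.

62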